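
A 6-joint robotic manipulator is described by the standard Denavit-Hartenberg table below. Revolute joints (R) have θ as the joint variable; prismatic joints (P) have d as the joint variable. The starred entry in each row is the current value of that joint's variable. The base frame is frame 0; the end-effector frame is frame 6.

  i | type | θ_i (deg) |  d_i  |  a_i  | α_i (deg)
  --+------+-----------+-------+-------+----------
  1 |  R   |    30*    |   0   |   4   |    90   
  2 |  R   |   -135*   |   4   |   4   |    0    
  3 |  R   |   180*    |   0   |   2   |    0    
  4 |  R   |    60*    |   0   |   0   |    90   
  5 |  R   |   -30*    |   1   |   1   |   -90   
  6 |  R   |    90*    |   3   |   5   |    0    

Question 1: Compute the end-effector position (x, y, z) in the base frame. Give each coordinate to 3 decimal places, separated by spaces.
after link 1: o_1 = (3.4641, 2.0000, 0.0000)
after link 2: o_2 = (3.0146, -2.8783, -2.8284)
after link 3: o_3 = (4.2394, -2.1712, -1.4142)
after link 4: o_4 = (4.2394, -2.1712, -1.4142)
after link 5: o_5 = (4.6318, -1.3673, -0.3189)
after link 6: o_6 = (1.4120, -6.2262, -0.1641)

1.412 -6.226 -0.164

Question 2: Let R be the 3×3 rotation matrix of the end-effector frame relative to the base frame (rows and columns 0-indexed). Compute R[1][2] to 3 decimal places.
End-effector z-axis (col 2 of R) = (0.3209,-0.8147,0.4830)
R[1][2] = -0.8147

-0.815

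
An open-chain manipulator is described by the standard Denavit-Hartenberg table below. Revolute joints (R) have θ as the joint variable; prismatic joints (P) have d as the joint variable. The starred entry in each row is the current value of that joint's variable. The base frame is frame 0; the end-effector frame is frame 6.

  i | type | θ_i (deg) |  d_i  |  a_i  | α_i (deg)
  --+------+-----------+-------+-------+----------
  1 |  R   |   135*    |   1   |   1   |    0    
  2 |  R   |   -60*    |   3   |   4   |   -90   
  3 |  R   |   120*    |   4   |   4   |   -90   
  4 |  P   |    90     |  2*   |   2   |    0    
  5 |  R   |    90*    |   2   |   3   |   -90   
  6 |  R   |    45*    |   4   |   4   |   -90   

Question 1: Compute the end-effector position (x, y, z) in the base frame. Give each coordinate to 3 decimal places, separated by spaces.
after link 1: o_1 = (-0.7071, 0.7071, 1.0000)
after link 2: o_2 = (0.3282, 4.5708, 4.0000)
after link 3: o_3 = (-4.0532, 3.6742, 0.5359)
after link 4: o_4 = (-2.5696, 1.4836, 1.5359)
after link 5: o_5 = (-2.6297, 1.2594, 5.1340)
after link 6: o_6 = (-5.4934, 6.0267, 6.1693)

-5.493 6.027 6.169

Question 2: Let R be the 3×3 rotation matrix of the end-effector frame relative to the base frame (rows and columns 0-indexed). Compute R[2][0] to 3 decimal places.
0.259

End-effector x-axis (col 0 of R) = (0.2500,0.9330,0.2588)
R[2][0] = 0.2588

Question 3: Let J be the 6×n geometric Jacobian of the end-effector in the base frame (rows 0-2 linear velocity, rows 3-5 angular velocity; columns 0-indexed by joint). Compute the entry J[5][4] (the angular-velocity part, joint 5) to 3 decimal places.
0.500

axis z_4 = (-0.2241,-0.8365,0.5000); lever o_n−o_4 = (-2.9238,4.5432,4.6334)
cross product → J_v[:, 4] = (-6.1475,-0.4233,-3.4641)
J_ω[:, 4] = z_4
entry J[5][4] = 0.5000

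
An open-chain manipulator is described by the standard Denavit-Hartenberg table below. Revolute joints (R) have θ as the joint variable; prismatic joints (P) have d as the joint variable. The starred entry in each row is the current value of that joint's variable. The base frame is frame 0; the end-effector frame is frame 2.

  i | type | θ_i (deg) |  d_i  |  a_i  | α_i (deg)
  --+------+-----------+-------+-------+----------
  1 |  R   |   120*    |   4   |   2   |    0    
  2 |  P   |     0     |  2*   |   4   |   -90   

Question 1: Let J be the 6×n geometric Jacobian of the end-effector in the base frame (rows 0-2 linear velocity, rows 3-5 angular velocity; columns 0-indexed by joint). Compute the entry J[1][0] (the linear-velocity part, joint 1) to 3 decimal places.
axis z_0 = ẑ; lever o_n−o_0 = (-3.0000,5.1962,6.0000)
cross product → J_v[:, 0] = (-5.1962,-3.0000,0.0000)
J_ω[:, 0] = z_0
entry J[1][0] = -3.0000

-3.000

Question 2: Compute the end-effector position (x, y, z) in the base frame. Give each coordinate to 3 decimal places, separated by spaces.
-3.000 5.196 6.000

after link 1: o_1 = (-1.0000, 1.7321, 4.0000)
after link 2: o_2 = (-3.0000, 5.1962, 6.0000)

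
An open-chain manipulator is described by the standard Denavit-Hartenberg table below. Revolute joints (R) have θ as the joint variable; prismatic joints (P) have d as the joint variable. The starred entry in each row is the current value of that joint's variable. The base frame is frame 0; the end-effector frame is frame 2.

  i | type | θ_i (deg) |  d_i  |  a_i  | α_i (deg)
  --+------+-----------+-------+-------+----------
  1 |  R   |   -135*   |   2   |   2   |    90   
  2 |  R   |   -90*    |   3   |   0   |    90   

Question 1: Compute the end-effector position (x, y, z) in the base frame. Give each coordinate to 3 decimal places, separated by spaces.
after link 1: o_1 = (-1.4142, -1.4142, 2.0000)
after link 2: o_2 = (-3.5355, 0.7071, 2.0000)

-3.536 0.707 2.000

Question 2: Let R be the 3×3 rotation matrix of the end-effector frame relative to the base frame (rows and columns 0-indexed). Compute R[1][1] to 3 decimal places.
End-effector y-axis (col 1 of R) = (-0.7071,0.7071,0.0000)
R[1][1] = 0.7071

0.707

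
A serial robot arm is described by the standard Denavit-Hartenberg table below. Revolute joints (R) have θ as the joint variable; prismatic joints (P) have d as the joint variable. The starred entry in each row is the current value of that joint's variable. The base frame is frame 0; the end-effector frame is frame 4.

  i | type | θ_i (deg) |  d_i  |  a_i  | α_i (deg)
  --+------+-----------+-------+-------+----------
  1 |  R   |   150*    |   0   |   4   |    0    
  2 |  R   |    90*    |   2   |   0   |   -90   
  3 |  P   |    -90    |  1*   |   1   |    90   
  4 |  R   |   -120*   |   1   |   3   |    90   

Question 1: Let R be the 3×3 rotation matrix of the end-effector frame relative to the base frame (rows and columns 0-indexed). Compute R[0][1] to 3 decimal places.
End-effector y-axis (col 1 of R) = (0.5000,0.8660,0.0000)
R[0][1] = 0.5000

0.500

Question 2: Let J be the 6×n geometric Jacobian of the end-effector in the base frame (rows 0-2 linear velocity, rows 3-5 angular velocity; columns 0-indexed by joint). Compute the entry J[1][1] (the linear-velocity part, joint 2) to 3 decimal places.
axis z_1 = (0.0000,0.0000,1.0000); lever o_n−o_1 = (-0.8840,1.6651,1.5000)
cross product → J_v[:, 1] = (-1.6651,-0.8840,0.0000)
J_ω[:, 1] = z_1
entry J[1][1] = -0.8840

-0.884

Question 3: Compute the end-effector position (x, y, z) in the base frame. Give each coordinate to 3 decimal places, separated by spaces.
-4.348 3.665 1.500

after link 1: o_1 = (-3.4641, 2.0000, 0.0000)
after link 2: o_2 = (-3.4641, 2.0000, 2.0000)
after link 3: o_3 = (-2.5981, 1.5000, 3.0000)
after link 4: o_4 = (-4.3481, 3.6651, 1.5000)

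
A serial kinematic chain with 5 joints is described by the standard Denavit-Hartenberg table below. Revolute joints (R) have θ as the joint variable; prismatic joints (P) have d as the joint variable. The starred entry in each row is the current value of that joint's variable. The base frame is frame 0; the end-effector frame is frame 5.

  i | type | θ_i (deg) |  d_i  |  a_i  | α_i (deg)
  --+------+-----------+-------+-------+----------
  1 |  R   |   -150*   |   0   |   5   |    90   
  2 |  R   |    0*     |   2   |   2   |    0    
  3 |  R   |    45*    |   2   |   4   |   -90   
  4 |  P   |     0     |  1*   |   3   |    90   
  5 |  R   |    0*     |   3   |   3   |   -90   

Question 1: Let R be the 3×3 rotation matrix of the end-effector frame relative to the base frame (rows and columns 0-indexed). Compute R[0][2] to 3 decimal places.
End-effector z-axis (col 2 of R) = (0.6124,0.3536,0.7071)
R[0][2] = 0.6124

0.612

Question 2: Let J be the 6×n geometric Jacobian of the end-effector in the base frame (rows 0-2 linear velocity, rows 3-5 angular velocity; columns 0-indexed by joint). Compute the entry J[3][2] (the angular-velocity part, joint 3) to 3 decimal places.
axis z_2 = (-0.5000,0.8660,0.0000); lever o_n−o_2 = (-8.0114,1.1481,7.7782)
cross product → J_v[:, 2] = (6.7361,3.8891,6.3640)
J_ω[:, 2] = z_2
entry J[3][2] = -0.5000

-0.500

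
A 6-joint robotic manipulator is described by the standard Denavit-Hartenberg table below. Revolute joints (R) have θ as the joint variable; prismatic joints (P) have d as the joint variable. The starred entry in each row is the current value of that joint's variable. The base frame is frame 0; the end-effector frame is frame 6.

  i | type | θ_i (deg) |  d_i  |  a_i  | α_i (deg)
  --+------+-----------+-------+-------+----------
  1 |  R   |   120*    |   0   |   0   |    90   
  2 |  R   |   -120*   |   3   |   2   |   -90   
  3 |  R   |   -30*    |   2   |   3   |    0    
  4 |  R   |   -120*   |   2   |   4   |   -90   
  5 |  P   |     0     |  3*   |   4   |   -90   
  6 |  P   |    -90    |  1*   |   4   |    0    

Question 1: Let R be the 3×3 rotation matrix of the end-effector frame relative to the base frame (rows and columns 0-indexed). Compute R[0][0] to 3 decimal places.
0.875

End-effector x-axis (col 0 of R) = (0.8750,0.2165,-0.4330)
R[0][0] = 0.8750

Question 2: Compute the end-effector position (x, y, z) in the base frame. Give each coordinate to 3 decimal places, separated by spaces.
11.605 9.025 -2.513

after link 1: o_1 = (0.0000, 0.0000, 0.0000)
after link 2: o_2 = (3.0981, 0.6340, -1.7321)
after link 3: o_3 = (4.1806, 1.7590, -4.9821)
after link 4: o_4 = (4.1806, 5.7590, -2.9821)
after link 5: o_5 = (7.6716, 8.9085, -1.2811)
after link 6: o_6 = (11.6046, 9.0245, -2.5131)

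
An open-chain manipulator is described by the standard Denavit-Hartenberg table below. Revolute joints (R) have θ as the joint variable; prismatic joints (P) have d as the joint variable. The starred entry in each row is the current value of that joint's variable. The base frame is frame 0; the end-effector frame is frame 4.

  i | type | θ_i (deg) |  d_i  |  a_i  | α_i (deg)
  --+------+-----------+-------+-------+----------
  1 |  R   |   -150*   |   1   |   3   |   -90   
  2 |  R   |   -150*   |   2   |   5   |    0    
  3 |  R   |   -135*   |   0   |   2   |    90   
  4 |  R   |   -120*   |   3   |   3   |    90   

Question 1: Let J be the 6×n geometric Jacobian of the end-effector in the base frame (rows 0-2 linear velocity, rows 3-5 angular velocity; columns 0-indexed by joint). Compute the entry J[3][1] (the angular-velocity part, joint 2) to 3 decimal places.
axis z_1 = (0.5000,-0.8660,0.0000); lever o_n−o_1 = (0.8293,1.1694,2.7935)
cross product → J_v[:, 1] = (-2.4192,-1.3967,1.3029)
J_ω[:, 1] = z_1
entry J[3][1] = 0.5000

0.500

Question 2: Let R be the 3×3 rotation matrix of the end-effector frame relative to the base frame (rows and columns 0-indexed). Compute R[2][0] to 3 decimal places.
0.483

End-effector x-axis (col 0 of R) = (-0.3209,0.8147,0.4830)
R[2][0] = 0.4830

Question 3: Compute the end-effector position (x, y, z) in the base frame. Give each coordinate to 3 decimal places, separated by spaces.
after link 1: o_1 = (-2.5981, -1.5000, 1.0000)
after link 2: o_2 = (2.1519, -1.0670, 3.5000)
after link 3: o_3 = (1.7036, -1.3258, 1.5681)
after link 4: o_4 = (-1.7687, -0.3306, 3.7935)

-1.769 -0.331 3.793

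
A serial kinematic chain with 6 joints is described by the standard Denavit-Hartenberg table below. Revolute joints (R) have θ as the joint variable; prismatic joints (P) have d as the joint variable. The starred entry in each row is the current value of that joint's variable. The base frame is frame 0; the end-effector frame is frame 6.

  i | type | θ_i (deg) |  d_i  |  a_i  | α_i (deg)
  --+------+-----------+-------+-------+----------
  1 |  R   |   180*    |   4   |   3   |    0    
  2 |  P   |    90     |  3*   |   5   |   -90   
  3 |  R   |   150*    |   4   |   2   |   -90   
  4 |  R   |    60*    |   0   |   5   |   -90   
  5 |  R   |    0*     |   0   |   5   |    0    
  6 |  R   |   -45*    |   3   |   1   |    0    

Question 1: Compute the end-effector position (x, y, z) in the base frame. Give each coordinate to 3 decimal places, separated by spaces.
-9.773 -0.528 5.235

after link 1: o_1 = (-3.0000, 0.0000, 4.0000)
after link 2: o_2 = (-3.0000, -5.0000, 7.0000)
after link 3: o_3 = (1.0000, -3.2679, 6.0000)
after link 4: o_4 = (-3.3301, -1.1029, 4.7500)
after link 5: o_5 = (-7.6603, 1.0622, 3.5000)
after link 6: o_6 = (-9.7726, -0.5281, 5.2346)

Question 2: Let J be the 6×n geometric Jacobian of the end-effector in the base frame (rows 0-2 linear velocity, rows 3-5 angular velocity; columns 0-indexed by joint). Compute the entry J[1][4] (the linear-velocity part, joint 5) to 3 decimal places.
-2.547

axis z_4 = (-0.5000,-0.7500,0.4330); lever o_n−o_4 = (-6.4425,0.5748,0.4846)
cross product → J_v[:, 4] = (-0.6124,-2.5474,-5.1193)
J_ω[:, 4] = z_4
entry J[1][4] = -2.5474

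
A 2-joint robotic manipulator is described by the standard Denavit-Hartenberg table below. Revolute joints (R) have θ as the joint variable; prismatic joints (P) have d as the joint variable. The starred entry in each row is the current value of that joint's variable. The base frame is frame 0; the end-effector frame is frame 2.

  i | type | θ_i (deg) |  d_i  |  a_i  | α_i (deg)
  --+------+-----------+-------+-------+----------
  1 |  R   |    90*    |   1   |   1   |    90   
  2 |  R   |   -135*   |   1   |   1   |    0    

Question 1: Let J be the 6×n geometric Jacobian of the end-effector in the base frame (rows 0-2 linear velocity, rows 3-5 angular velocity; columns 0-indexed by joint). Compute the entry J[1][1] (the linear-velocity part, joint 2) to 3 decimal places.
axis z_1 = (1.0000,-0.0000,0.0000); lever o_n−o_1 = (1.0000,-0.7071,-0.7071)
cross product → J_v[:, 1] = (0.0000,0.7071,-0.7071)
J_ω[:, 1] = z_1
entry J[1][1] = 0.7071

0.707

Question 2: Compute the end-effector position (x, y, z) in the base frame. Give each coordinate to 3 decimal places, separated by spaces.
after link 1: o_1 = (0.0000, 1.0000, 1.0000)
after link 2: o_2 = (1.0000, 0.2929, 0.2929)

1.000 0.293 0.293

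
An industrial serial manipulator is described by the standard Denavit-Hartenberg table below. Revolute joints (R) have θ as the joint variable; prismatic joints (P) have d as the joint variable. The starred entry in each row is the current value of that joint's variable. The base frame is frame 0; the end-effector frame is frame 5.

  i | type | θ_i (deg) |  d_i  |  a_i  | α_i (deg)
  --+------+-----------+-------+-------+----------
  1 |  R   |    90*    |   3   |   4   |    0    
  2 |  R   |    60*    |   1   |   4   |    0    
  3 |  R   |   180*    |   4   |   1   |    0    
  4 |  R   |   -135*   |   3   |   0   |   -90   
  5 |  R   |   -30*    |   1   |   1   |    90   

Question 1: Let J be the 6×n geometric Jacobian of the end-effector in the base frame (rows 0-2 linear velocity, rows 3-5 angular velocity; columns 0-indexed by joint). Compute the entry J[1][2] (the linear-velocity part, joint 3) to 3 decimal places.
0.288

axis z_2 = (0.0000,0.0000,1.0000); lever o_n−o_2 = (0.2883,-1.6901,7.5000)
cross product → J_v[:, 2] = (1.6901,0.2883,-0.0000)
J_ω[:, 2] = z_2
entry J[1][2] = 0.2883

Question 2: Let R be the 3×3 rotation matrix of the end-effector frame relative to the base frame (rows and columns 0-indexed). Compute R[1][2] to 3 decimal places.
End-effector z-axis (col 2 of R) = (0.4830,0.1294,0.8660)
R[1][2] = 0.1294

0.129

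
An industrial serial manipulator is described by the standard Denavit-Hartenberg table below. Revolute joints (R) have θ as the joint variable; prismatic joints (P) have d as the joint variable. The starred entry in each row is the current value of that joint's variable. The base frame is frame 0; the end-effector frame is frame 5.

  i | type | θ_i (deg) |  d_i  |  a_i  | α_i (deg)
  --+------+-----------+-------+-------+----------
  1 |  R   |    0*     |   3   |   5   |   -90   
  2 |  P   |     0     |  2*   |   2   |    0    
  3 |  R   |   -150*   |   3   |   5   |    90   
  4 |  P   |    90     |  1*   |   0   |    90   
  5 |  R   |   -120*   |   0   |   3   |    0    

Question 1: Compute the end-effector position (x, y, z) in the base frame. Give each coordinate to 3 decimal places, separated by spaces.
after link 1: o_1 = (5.0000, 0.0000, 3.0000)
after link 2: o_2 = (7.0000, 2.0000, 3.0000)
after link 3: o_3 = (2.6699, 5.0000, 5.5000)
after link 4: o_4 = (2.1699, 5.0000, 4.6340)
after link 5: o_5 = (3.4689, 3.5000, 6.8840)

3.469 3.500 6.884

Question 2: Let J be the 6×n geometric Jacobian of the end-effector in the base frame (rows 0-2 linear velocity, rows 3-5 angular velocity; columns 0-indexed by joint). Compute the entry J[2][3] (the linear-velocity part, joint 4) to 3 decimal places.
prismatic axis z_3 = (-0.5000,0.0000,-0.8660)
J_v[:, 3] = z_3; J_ω[:, 3] = (0,0,0)
entry J[2][3] = -0.8660

-0.866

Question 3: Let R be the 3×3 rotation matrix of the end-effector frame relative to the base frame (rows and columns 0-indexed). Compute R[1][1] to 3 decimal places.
End-effector y-axis (col 1 of R) = (0.2500,0.8660,0.4330)
R[1][1] = 0.8660

0.866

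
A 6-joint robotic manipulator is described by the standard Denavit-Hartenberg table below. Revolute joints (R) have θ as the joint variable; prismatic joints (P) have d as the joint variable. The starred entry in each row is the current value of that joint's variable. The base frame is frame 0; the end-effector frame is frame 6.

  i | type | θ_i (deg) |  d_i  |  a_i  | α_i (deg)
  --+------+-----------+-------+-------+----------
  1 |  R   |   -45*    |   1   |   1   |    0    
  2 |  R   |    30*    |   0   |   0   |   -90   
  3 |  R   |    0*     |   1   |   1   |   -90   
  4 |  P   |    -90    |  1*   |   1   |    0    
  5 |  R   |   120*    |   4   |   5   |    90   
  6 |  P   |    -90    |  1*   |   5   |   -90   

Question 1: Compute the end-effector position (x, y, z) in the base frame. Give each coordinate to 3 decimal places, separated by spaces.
after link 1: o_1 = (0.7071, -0.7071, 1.0000)
after link 2: o_2 = (0.7071, -0.7071, 1.0000)
after link 3: o_3 = (1.9319, 0.0000, 1.0000)
after link 4: o_4 = (2.1907, 0.9659, 0.0000)
after link 5: o_5 = (5.7262, -2.5696, -4.0000)
after link 6: o_6 = (6.4333, -1.8625, 1.0000)

6.433 -1.863 1.000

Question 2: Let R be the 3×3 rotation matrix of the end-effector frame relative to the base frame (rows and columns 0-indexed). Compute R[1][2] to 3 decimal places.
End-effector z-axis (col 2 of R) = (0.7071,-0.7071,-0.0000)
R[1][2] = -0.7071

-0.707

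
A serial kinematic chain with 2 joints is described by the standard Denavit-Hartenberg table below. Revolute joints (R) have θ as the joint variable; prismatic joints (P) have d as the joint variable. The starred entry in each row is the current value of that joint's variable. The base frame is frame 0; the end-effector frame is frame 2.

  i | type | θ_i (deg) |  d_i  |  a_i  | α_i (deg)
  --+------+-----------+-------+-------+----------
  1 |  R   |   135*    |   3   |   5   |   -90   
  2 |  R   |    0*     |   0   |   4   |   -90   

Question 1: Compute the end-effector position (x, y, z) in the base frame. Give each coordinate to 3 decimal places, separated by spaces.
-6.364 6.364 3.000

after link 1: o_1 = (-3.5355, 3.5355, 3.0000)
after link 2: o_2 = (-6.3640, 6.3640, 3.0000)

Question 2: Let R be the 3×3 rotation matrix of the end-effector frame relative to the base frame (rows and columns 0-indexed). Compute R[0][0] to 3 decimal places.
-0.707

End-effector x-axis (col 0 of R) = (-0.7071,0.7071,0.0000)
R[0][0] = -0.7071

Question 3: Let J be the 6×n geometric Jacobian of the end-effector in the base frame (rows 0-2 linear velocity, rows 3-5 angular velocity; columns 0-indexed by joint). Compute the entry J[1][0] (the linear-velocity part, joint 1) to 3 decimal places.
-6.364

axis z_0 = ẑ; lever o_n−o_0 = (-6.3640,6.3640,3.0000)
cross product → J_v[:, 0] = (-6.3640,-6.3640,0.0000)
J_ω[:, 0] = z_0
entry J[1][0] = -6.3640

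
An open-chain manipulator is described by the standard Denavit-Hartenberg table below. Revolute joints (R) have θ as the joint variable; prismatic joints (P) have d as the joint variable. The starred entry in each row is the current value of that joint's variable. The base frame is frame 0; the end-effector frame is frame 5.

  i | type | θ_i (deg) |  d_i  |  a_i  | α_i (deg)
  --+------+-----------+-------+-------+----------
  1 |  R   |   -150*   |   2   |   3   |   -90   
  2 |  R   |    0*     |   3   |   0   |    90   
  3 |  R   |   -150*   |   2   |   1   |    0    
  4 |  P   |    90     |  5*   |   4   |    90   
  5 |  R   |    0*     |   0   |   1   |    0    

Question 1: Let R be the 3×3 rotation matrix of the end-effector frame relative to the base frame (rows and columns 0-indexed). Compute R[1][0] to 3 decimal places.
End-effector x-axis (col 0 of R) = (-0.8660,0.5000,0.0000)
R[1][0] = 0.5000

0.500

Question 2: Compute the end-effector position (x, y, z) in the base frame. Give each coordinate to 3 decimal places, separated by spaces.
after link 1: o_1 = (-2.5981, -1.5000, 2.0000)
after link 2: o_2 = (-1.0981, -4.0981, 2.0000)
after link 3: o_3 = (-0.5981, -3.2321, 4.0000)
after link 4: o_4 = (-4.0622, -1.2321, 9.0000)
after link 5: o_5 = (-4.9282, -0.7321, 9.0000)

-4.928 -0.732 9.000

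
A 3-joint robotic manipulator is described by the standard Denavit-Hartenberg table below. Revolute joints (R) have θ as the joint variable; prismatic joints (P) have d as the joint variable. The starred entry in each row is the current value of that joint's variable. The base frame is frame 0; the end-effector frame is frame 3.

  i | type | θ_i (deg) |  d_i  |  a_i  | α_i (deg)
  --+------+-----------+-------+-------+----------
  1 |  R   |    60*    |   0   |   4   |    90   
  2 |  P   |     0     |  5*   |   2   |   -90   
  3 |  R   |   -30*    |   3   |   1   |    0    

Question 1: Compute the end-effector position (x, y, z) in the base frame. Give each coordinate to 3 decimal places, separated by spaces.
8.196 3.196 3.000

after link 1: o_1 = (2.0000, 3.4641, 0.0000)
after link 2: o_2 = (7.3301, 2.6962, 0.0000)
after link 3: o_3 = (8.1962, 3.1962, 3.0000)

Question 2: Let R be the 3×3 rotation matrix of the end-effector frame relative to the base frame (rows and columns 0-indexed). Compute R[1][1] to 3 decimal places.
End-effector y-axis (col 1 of R) = (-0.5000,0.8660,0.0000)
R[1][1] = 0.8660

0.866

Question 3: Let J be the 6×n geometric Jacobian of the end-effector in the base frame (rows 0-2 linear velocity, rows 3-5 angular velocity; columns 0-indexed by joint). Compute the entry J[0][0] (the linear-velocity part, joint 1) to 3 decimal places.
axis z_0 = ẑ; lever o_n−o_0 = (8.1962,3.1962,3.0000)
cross product → J_v[:, 0] = (-3.1962,8.1962,0.0000)
J_ω[:, 0] = z_0
entry J[0][0] = -3.1962

-3.196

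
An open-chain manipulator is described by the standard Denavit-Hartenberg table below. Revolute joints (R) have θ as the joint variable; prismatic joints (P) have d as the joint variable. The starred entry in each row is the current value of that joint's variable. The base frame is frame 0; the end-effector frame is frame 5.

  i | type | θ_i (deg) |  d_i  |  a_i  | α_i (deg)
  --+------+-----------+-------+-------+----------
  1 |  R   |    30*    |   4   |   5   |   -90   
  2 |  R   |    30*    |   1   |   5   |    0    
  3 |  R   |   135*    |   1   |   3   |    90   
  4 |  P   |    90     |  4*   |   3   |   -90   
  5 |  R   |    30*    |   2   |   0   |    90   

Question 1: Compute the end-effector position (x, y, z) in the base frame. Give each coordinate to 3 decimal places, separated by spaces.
5.640 9.030 -2.623

after link 1: o_1 = (4.3301, 2.5000, 4.0000)
after link 2: o_2 = (7.5801, 5.5311, 1.5000)
after link 3: o_3 = (4.5706, 4.9482, 0.7235)
after link 4: o_4 = (3.9672, 8.0639, -3.1402)
after link 5: o_5 = (5.6402, 9.0299, -2.6225)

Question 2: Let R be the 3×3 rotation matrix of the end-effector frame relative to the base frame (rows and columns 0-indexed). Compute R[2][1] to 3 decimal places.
0.259

End-effector y-axis (col 1 of R) = (0.8365,0.4830,0.2588)
R[2][1] = 0.2588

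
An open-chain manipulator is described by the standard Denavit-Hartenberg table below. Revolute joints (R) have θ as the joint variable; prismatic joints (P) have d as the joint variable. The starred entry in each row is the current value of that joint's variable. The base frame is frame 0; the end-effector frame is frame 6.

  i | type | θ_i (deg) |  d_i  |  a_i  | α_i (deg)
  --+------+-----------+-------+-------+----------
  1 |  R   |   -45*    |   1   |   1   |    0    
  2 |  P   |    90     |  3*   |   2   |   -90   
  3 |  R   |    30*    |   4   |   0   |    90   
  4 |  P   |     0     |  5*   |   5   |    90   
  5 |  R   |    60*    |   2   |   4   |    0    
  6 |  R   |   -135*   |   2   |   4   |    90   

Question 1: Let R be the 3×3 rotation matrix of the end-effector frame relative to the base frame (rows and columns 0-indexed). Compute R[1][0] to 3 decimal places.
End-effector x-axis (col 0 of R) = (-0.1830,-0.1830,-0.9659)
R[1][0] = -0.1830

-0.183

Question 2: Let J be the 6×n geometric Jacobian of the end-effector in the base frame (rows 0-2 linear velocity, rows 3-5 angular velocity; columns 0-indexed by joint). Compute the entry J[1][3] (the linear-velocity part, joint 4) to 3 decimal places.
prismatic axis z_3 = (0.3536,0.3536,0.8660)
J_v[:, 3] = z_3; J_ω[:, 3] = (0,0,0)
entry J[1][3] = 0.3536

0.354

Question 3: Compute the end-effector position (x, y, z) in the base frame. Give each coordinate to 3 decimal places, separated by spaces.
8.668 7.254 3.966

after link 1: o_1 = (0.7071, -0.7071, 1.0000)
after link 2: o_2 = (2.1213, 0.7071, 4.0000)
after link 3: o_3 = (-0.7071, 3.5355, 4.0000)
after link 4: o_4 = (4.1225, 8.3652, 5.8301)
after link 5: o_5 = (7.9862, 9.4004, 7.8301)
after link 6: o_6 = (8.6684, 7.2542, 3.9664)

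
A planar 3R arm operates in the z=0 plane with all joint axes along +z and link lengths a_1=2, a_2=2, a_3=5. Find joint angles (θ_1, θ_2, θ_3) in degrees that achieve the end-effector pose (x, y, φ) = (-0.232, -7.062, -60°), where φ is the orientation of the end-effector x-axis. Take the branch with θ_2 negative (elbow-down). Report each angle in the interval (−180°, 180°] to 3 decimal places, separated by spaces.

-119.992 -30.018 90.010

wrist centre = target − a_3·(cos φ, sin φ) = (-2.7320, -2.7319)
cos θ_2 = (14.9270−2²−2²)/(2·2·2) = 0.8659; θ_2 = -30.0179° (elbow-down)
β = atan2(-2.7319,-2.7320) = -135.0013°; ψ = atan2(-1.0005,3.7317) = -15.0089°
θ_1 = β − ψ = -119.9924°
θ_3 = φ − θ_1 − θ_2 = 90.0103° (wrapped to (-180°,180°])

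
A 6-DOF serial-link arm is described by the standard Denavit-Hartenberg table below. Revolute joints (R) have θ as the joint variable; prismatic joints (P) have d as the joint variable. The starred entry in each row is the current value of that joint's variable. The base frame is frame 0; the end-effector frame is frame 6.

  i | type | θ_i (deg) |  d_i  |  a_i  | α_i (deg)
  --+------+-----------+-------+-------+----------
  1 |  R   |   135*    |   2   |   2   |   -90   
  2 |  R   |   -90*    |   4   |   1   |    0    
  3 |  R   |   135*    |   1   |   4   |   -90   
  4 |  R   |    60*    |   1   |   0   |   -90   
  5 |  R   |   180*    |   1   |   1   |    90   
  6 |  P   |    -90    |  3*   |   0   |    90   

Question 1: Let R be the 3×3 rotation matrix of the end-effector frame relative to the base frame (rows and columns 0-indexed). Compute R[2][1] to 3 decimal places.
0.707

End-effector y-axis (col 1 of R) = (-0.5000,0.5000,0.7071)
R[2][1] = 0.7071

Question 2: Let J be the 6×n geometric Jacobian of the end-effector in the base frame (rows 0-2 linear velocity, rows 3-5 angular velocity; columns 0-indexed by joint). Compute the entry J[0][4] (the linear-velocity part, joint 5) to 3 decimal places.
axis z_4 = (0.7866,-0.0795,0.6124); lever o_n−o_4 = (-1.0758,0.5582,3.0872)
cross product → J_v[:, 4] = (-0.5871,-3.0871,0.3536)
J_ω[:, 4] = z_4
entry J[0][4] = -0.5871

-0.587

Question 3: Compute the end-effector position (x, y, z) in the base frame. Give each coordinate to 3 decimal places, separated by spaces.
-7.526 -0.063 2.552

after link 1: o_1 = (-1.4142, 1.4142, 2.0000)
after link 2: o_2 = (-4.2426, -1.4142, 3.0000)
after link 3: o_3 = (-6.9497, -0.1213, 0.1716)
after link 4: o_4 = (-6.4497, -0.6213, -0.5355)
after link 5: o_5 = (-6.0256, -1.5632, 0.4304)
after link 6: o_6 = (-7.5256, -0.0632, 2.5517)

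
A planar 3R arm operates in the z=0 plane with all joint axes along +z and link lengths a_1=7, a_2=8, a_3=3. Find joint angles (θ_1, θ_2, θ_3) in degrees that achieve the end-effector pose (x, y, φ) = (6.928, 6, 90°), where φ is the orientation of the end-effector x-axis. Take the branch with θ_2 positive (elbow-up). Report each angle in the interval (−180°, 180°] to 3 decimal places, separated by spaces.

wrist centre = target − a_3·(cos φ, sin φ) = (6.9280, 3.0000)
cos θ_2 = (56.9972−7²−8²)/(2·7·8) = -0.5000; θ_2 = 120.0017° (elbow-up)
β = atan2(3.0000,6.9280) = 23.4138°; ψ = atan2(6.9281,2.9998) = 66.5878°
θ_1 = β − ψ = -43.1740°
θ_3 = φ − θ_1 − θ_2 = 13.1723° (wrapped to (-180°,180°])

-43.174 120.002 13.172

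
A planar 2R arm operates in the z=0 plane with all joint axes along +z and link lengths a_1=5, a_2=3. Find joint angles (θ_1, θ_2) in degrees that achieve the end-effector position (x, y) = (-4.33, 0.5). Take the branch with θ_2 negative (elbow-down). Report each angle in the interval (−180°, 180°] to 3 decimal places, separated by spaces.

cos θ_2 = (18.9989−5²−3²)/(2·5·3) = -0.5000; θ_2 = -120.0024° (elbow-down)
β = atan2(0.5000,-4.3300) = 173.4130°; ψ = atan2(-2.5980,3.4999) = -36.5870°
θ_1 = β − ψ = 210.0000°

-150.000 -120.002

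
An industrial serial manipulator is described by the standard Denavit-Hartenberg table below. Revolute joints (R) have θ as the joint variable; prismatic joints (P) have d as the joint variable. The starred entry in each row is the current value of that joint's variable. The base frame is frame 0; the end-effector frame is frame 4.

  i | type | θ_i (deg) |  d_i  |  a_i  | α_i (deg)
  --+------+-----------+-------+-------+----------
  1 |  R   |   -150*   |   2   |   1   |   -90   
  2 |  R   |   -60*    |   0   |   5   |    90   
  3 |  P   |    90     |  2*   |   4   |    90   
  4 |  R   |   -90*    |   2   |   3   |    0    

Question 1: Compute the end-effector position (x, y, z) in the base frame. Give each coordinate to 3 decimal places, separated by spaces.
-2.647 -6.147 7.562

after link 1: o_1 = (-0.8660, -0.5000, 2.0000)
after link 2: o_2 = (-3.0311, -1.7500, 6.3301)
after link 3: o_3 = (0.4689, -4.3481, 7.3301)
after link 4: o_4 = (-2.6471, -6.1471, 7.5622)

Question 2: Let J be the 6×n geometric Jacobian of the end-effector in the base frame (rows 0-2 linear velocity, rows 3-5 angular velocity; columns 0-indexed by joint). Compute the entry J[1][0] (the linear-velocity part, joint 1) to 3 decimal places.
axis z_0 = ẑ; lever o_n−o_0 = (-2.6471,-6.1471,7.5622)
cross product → J_v[:, 0] = (6.1471,-2.6471,0.0000)
J_ω[:, 0] = z_0
entry J[1][0] = -2.6471

-2.647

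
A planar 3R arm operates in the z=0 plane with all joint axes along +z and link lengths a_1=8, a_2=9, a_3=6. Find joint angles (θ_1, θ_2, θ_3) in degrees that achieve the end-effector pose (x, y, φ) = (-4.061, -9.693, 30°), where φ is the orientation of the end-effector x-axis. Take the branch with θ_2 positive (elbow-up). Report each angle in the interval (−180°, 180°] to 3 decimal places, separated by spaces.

wrist centre = target − a_3·(cos φ, sin φ) = (-9.2572, -12.6930)
cos θ_2 = (246.8071−8²−9²)/(2·8·9) = 0.7070; θ_2 = 45.0091° (elbow-up)
β = atan2(-12.6930,-9.2572) = -126.1037°; ψ = atan2(6.3650,14.3629) = 23.9007°
θ_1 = β − ψ = -150.0044°
θ_3 = φ − θ_1 − θ_2 = 134.9952° (wrapped to (-180°,180°])

-150.004 45.009 134.995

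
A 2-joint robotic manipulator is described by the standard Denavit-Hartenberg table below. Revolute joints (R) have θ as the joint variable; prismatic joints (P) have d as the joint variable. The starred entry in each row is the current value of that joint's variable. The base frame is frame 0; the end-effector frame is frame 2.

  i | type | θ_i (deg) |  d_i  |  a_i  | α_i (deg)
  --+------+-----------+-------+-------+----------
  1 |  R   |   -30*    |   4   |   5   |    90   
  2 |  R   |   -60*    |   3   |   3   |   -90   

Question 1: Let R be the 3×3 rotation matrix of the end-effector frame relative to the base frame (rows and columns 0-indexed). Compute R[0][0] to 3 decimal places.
0.433

End-effector x-axis (col 0 of R) = (0.4330,-0.2500,-0.8660)
R[0][0] = 0.4330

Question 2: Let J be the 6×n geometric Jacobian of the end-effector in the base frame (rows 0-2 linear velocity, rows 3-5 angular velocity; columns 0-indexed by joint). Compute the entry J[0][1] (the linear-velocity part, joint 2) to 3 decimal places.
axis z_1 = (-0.5000,-0.8660,0.0000); lever o_n−o_1 = (-0.2010,-3.3481,-2.5981)
cross product → J_v[:, 1] = (2.2500,-1.2990,1.5000)
J_ω[:, 1] = z_1
entry J[0][1] = 2.2500

2.250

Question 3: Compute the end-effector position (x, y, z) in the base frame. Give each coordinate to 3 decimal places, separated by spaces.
after link 1: o_1 = (4.3301, -2.5000, 4.0000)
after link 2: o_2 = (4.1292, -5.8481, 1.4019)

4.129 -5.848 1.402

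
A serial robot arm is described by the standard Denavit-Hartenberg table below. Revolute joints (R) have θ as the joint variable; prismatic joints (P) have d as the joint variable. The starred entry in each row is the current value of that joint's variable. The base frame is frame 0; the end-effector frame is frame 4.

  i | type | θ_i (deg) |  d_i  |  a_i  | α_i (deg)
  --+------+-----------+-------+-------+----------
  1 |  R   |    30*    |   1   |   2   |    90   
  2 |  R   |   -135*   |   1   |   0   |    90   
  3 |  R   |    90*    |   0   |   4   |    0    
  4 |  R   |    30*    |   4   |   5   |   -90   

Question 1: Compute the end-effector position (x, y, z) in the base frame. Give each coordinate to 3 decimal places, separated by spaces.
5.479 -7.610 5.596

after link 1: o_1 = (1.7321, 1.0000, 1.0000)
after link 2: o_2 = (2.2321, 0.1340, 1.0000)
after link 3: o_3 = (4.2321, -3.3301, 1.0000)
after link 4: o_4 = (5.4786, -7.6105, 5.5962)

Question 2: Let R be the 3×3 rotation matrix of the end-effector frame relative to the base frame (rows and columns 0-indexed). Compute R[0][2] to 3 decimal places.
End-effector z-axis (col 2 of R) = (0.2803,0.7392,0.6124)
R[0][2] = 0.2803

0.280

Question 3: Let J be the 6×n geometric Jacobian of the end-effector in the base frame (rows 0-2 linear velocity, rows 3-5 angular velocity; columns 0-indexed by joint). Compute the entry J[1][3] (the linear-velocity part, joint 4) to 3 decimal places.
3.696

axis z_3 = (-0.6124,-0.3536,0.7071); lever o_n−o_3 = (1.2465,-4.2803,4.5962)
cross product → J_v[:, 3] = (1.4017,3.6960,3.0619)
J_ω[:, 3] = z_3
entry J[1][3] = 3.6960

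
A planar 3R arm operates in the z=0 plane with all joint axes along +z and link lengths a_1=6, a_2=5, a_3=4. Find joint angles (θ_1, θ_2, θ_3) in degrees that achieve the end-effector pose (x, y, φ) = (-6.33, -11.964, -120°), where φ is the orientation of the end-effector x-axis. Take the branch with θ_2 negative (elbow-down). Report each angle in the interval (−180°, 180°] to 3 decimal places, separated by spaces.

wrist centre = target − a_3·(cos φ, sin φ) = (-4.3300, -8.4999)
cos θ_2 = (90.9972−6²−5²)/(2·6·5) = 0.5000; θ_2 = -60.0031° (elbow-down)
β = atan2(-8.4999,-4.3300) = -116.9951°; ψ = atan2(-4.3303,8.4998) = -26.9969°
θ_1 = β − ψ = -89.9982°
θ_3 = φ − θ_1 − θ_2 = 30.0013° (wrapped to (-180°,180°])

-89.998 -60.003 30.001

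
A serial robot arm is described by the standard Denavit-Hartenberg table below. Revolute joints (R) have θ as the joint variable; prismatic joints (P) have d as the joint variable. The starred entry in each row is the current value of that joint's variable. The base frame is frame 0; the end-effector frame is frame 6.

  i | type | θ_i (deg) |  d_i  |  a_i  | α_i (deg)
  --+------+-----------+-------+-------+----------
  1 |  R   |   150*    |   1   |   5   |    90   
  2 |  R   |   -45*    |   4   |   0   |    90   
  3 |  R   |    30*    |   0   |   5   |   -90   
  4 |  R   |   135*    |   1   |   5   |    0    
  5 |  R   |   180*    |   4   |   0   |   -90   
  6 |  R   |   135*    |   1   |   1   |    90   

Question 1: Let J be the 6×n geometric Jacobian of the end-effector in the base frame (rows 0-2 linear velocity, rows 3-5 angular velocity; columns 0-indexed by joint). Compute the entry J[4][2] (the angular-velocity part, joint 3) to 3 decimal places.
axis z_2 = (0.6124,-0.3536,-0.7071); lever o_n−o_2 = (-0.1996,5.3732,3.8477)
cross product → J_v[:, 2] = (2.4391,-2.2151,3.2198)
J_ω[:, 2] = z_2
entry J[4][2] = -0.3536

-0.354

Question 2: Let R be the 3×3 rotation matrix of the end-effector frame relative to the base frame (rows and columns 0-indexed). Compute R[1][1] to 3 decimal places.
End-effector y-axis (col 1 of R) = (-0.6312,0.7727,0.0670)
R[1][1] = 0.7727

0.773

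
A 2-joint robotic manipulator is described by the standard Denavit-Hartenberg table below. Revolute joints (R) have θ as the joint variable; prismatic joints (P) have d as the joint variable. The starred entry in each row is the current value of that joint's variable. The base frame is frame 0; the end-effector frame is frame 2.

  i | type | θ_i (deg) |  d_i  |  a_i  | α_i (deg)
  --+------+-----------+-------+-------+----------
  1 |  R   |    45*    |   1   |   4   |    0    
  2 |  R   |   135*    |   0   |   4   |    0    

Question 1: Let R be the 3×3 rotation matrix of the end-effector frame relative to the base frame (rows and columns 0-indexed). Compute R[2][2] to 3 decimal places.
1.000

End-effector z-axis (col 2 of R) = (0.0000,0.0000,1.0000)
R[2][2] = 1.0000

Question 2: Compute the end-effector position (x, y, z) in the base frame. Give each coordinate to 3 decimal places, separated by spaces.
after link 1: o_1 = (2.8284, 2.8284, 1.0000)
after link 2: o_2 = (-1.1716, 2.8284, 1.0000)

-1.172 2.828 1.000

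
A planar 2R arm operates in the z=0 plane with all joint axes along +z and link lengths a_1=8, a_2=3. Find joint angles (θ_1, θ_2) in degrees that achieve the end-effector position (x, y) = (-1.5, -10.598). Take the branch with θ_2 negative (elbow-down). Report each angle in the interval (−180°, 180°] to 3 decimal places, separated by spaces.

cos θ_2 = (114.5676−8²−3²)/(2·8·3) = 0.8660; θ_2 = -30.0039° (elbow-down)
β = atan2(-10.5980,-1.5000) = -98.0559°; ψ = atan2(-1.5002,10.5980) = -8.0569°
θ_1 = β − ψ = -89.9991°

-89.999 -30.004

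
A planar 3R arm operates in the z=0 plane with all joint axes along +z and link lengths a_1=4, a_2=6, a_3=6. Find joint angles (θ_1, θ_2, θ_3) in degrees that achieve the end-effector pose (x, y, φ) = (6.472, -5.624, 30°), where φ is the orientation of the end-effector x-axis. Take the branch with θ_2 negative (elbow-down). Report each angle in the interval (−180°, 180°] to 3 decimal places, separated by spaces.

wrist centre = target − a_3·(cos φ, sin φ) = (1.2758, -8.6240)
cos θ_2 = (76.0012−4²−6²)/(2·4·6) = 0.5000; θ_2 = -59.9984° (elbow-down)
β = atan2(-8.6240,1.2758) = -81.5846°; ψ = atan2(-5.1961,7.0001) = -36.5858°
θ_1 = β − ψ = -44.9989°
θ_3 = φ − θ_1 − θ_2 = 134.9973° (wrapped to (-180°,180°])

-44.999 -59.998 134.997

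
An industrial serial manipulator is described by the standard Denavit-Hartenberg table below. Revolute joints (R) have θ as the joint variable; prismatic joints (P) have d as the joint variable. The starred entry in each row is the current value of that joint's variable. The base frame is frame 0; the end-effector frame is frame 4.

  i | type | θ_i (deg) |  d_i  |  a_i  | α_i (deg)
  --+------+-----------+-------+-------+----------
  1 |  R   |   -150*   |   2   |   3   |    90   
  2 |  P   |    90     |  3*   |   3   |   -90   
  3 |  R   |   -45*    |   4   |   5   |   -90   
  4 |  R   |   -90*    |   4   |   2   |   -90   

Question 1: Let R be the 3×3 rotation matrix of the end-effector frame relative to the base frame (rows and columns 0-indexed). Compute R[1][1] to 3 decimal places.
End-effector y-axis (col 1 of R) = (-0.3536,0.6124,-0.7071)
R[1][1] = 0.6124

0.612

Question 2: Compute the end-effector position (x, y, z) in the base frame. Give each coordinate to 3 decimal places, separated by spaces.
0.745 4.710 11.364

after link 1: o_1 = (-2.5981, -1.5000, 2.0000)
after link 2: o_2 = (-4.0981, 1.0981, 5.0000)
after link 3: o_3 = (-2.4017, 6.1599, 8.5355)
after link 4: o_4 = (0.7445, 4.7104, 11.3640)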